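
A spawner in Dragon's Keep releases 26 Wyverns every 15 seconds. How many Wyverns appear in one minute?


Spawns per minute = count * (60 / interval)
= 26 * (60 / 15)
= 26 * 4.0
= 104.0

104.0 per minute


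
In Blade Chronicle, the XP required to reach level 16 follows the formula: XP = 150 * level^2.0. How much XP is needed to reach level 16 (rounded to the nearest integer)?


XP = 150 * level^2.0
Substitute level = 16:
XP = 150 * 16^2.0
= 150 * 256.0
= 38400

38400 XP


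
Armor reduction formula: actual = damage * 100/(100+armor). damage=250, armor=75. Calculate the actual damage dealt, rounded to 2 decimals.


actual = 250 * 100 / (100 + 75)
= 250 * 100 / 175
= 25000 / 175
= 142.86

142.86 damage


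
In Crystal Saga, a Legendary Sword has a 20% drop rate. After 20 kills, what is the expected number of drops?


Expected drops = kills * (drop_rate / 100)
= 20 * (20 / 100)
= 20 * 0.2
= 4.0

4.0 drops


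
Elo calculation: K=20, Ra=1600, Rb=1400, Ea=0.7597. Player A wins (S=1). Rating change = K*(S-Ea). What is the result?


Elo update: delta = K * (S - Ea), where S = 1 (wins)
S - Ea = 1 - 0.7597 = 0.2403
Rating change = 20 * 0.2403
= 4.81

4.81 rating points


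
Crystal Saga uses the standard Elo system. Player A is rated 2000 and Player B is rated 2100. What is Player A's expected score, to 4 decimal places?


Elo expected score: Ea = 1/(1 + 10^((Rb-Ra)/400))
Rb - Ra = 2100 - 2000 = 100
(Rb-Ra)/400 = 100/400 = 0.25
10^0.25 = 1.778279
Ea = 1/(1 + 1.778279) = 1/2.778279 = 0.3599

0.3599


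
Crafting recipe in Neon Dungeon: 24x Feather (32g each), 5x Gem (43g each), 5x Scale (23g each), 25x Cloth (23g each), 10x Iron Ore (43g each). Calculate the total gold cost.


Cost breakdown:
  Feather: 24 * 32 = 768
  Gem: 5 * 43 = 215
  Scale: 5 * 23 = 115
  Cloth: 25 * 23 = 575
  Iron Ore: 10 * 43 = 430
Total = 768 + 215 + 115 + 575 + 430 = 2103

2103 gold


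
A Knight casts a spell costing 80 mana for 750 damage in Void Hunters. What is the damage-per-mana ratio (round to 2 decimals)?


Efficiency = damage / mana
= 750 / 80
= 9.38

9.38 dmg/mana


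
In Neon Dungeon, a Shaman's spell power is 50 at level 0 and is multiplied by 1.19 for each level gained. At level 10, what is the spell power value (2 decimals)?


value = base * growth^level
= 50 * 1.19^10
= 50 * 5.694684
= 284.73

284.73 spell power


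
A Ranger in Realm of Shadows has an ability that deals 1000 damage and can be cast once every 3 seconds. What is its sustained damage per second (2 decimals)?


DPS = damage / cooldown
= 1000 / 3
= 333.33

333.33 DPS


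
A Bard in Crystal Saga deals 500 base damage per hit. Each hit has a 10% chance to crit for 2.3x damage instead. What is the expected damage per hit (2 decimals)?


E[dmg] = base * (1 + crit_chance * (crit_mult - 1))
cc as decimal = 10/100 = 0.1
cm - 1 = 2.3 - 1 = 1.3
Bonus factor = 0.1 * 1.3 = 0.13
Total multiplier = 1 + 0.13 = 1.13
Expected damage = 500 * 1.13 = 565.00

565.00 damage


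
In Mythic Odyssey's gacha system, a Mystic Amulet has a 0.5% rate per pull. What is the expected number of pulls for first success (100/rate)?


Expected pulls for a geometric distribution = 1/p = 100 / rate%
= 100 / 0.5
= 200.0

200.0 pulls


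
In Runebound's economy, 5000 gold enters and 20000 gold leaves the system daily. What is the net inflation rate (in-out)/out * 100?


Net gold = 5000 - 20000 = -15000
Inflation rate = net / sunk * 100 = -15000 / 20000 * 100
= -0.75 * 100
= -75.00%

-75.00%


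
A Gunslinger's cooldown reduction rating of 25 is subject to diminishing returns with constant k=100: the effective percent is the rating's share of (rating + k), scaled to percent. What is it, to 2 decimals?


effective% = rating / (rating + k) * 100
= 25 / (25 + 100) * 100
= 25 / 125 * 100
= 0.2 * 100
= 20.00%

20.00%


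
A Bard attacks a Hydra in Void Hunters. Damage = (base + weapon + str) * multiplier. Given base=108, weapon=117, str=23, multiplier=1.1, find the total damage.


Sum base + weapon + str = 108 + 117 + 23 = 248
Multiply by 1.1:
248 * 1.1 = 272.8

272.8 damage


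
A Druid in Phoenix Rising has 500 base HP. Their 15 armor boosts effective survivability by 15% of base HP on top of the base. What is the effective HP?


EHP = 500 * (1 + 15/100)
= 500 * (1 + 0.15)
= 500 * 1.15
= 575.0

575.0 EHP


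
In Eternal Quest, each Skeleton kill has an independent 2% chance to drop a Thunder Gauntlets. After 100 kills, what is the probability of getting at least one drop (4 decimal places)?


P(at least one) = 1 - P(none) = 1 - (1-p)^n
p = 2/100 = 0.02
1 - p = 0.98
(1 - p)^100 = 0.98^100 = 0.132620
P(at least one) = 1 - 0.132620 = 0.8674

0.8674


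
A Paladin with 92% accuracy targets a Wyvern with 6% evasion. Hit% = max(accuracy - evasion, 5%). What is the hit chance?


accuracy - evasion = 92 - 6 = 86
Apply floor: max(86, 5) = 86
Hit chance = 86%

86%


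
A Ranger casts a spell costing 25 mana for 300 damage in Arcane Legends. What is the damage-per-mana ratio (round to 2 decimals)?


Efficiency = damage / mana
= 300 / 25
= 12.00

12.00 dmg/mana


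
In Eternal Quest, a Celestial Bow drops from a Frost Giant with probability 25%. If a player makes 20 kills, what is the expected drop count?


Expected drops = kills * (drop_rate / 100)
= 20 * (25 / 100)
= 20 * 0.25
= 5.0

5.0 drops


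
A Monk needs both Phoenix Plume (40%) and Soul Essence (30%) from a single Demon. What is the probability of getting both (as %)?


For independent events, P(both) = P(A) * P(B)
= 40% * 30%
= 1200 / 100 %
= 12.0%

12.0%


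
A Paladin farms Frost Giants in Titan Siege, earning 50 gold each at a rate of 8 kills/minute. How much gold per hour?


Gold per minute = 50 * 8 = 400
Gold per hour = 400 * 60 = 24000

24000 gold/hour


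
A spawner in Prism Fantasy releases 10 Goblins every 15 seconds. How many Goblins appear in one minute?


Spawns per minute = count * (60 / interval)
= 10 * (60 / 15)
= 10 * 4.0
= 40.0

40.0 per minute


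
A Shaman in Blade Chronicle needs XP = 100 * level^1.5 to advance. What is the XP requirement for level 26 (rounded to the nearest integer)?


XP = 100 * level^1.5
Substitute level = 26:
XP = 100 * 26^1.5
= 100 * 132.5745
= 13257

13257 XP


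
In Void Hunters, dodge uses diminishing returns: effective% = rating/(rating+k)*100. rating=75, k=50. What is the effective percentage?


effective% = rating / (rating + k) * 100
= 75 / (75 + 50) * 100
= 75 / 125 * 100
= 0.6 * 100
= 60.00%

60.00%


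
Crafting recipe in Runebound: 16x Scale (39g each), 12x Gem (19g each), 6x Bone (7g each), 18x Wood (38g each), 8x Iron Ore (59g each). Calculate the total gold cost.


Cost breakdown:
  Scale: 16 * 39 = 624
  Gem: 12 * 19 = 228
  Bone: 6 * 7 = 42
  Wood: 18 * 38 = 684
  Iron Ore: 8 * 59 = 472
Total = 624 + 228 + 42 + 684 + 472 = 2050

2050 gold


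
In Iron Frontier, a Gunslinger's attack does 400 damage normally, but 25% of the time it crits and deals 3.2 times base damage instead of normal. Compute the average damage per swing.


E[dmg] = base * (1 + crit_chance * (crit_mult - 1))
cc as decimal = 25/100 = 0.25
cm - 1 = 3.2 - 1 = 2.2
Bonus factor = 0.25 * 2.2 = 0.55
Total multiplier = 1 + 0.55 = 1.55
Expected damage = 400 * 1.55 = 620.00

620.00 damage


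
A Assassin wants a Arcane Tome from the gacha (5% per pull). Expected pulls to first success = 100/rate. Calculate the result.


Expected pulls for a geometric distribution = 1/p = 100 / rate%
= 100 / 5
= 20.0

20.0 pulls


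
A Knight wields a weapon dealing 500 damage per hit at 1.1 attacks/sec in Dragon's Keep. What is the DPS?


DPS = damage * attack_speed
= 500 * 1.1
= 550.0

550.0 DPS


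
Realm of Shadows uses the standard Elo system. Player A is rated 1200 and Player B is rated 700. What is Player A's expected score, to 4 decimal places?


Elo expected score: Ea = 1/(1 + 10^((Rb-Ra)/400))
Rb - Ra = 700 - 1200 = -500
(Rb-Ra)/400 = -500/400 = -1.25
10^-1.25 = 0.056234
Ea = 1/(1 + 0.056234) = 1/1.056234 = 0.9468

0.9468


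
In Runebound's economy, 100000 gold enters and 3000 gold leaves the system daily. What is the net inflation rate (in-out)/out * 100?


Net gold = 100000 - 3000 = 97000
Inflation rate = net / sunk * 100 = 97000 / 3000 * 100
= 32.333333 * 100
= 3233.33%

3233.33%


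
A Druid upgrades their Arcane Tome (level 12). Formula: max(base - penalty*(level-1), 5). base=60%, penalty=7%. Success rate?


raw_rate = 60 - 7 * (12 - 1)
= 60 - 7 * 11
= 60 - 77
= -17
Apply floor: max(-17, 5) = 5%

5%


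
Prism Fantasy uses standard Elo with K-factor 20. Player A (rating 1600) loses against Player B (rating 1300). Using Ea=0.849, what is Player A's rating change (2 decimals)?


Elo update: delta = K * (S - Ea), where S = 0 (loses)
S - Ea = 0 - 0.849 = -0.849
Rating change = 20 * -0.849
= -16.98

-16.98 rating points


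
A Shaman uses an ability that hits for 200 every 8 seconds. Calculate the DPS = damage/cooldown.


DPS = damage / cooldown
= 200 / 8
= 25.00

25.00 DPS


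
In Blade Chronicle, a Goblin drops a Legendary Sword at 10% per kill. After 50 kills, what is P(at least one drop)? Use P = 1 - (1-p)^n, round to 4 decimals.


P(at least one) = 1 - P(none) = 1 - (1-p)^n
p = 10/100 = 0.1
1 - p = 0.9
(1 - p)^50 = 0.9^50 = 0.005154
P(at least one) = 1 - 0.005154 = 0.9948

0.9948


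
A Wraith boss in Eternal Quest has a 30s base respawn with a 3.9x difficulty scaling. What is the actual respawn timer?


Respawn time = base * multiplier
= 30 * 3.9
= 117.0 seconds

117.0 seconds


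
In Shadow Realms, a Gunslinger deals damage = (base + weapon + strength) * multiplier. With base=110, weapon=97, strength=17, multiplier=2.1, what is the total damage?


Sum base + weapon + str = 110 + 97 + 17 = 224
Multiply by 2.1:
224 * 2.1 = 470.4

470.4 damage


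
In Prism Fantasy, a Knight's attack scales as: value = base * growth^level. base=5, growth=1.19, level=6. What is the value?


value = base * growth^level
= 5 * 1.19^6
= 5 * 2.839761
= 14.20

14.20 attack


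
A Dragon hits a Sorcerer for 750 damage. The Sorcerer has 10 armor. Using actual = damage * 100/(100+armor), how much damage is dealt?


actual = 750 * 100 / (100 + 10)
= 750 * 100 / 110
= 75000 / 110
= 681.82

681.82 damage


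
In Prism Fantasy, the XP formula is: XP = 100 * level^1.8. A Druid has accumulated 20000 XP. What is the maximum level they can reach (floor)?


XP = 100 * level^1.8, so level = (XP / 100)^(1/1.8)
= (20000 / 100)^(1/1.8)
= 200.0^0.5556
= 18.9824
Floor: level = 18

level 18


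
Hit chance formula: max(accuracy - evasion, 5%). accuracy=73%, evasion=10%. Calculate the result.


accuracy - evasion = 73 - 10 = 63
Apply floor: max(63, 5) = 63
Hit chance = 63%

63%


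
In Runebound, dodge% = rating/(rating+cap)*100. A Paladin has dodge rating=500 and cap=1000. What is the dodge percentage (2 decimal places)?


dodge% = 500 / (500 + 1000) * 100
= 500 / 1500 * 100
= 0.333333 * 100
= 33.33%

33.33%


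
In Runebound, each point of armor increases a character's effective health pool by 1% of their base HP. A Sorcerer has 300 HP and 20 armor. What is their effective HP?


EHP = 300 * (1 + 20/100)
= 300 * (1 + 0.2)
= 300 * 1.2
= 360.0

360.0 EHP


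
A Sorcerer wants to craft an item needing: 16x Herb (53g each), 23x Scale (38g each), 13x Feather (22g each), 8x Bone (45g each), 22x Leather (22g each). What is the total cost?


Cost breakdown:
  Herb: 16 * 53 = 848
  Scale: 23 * 38 = 874
  Feather: 13 * 22 = 286
  Bone: 8 * 45 = 360
  Leather: 22 * 22 = 484
Total = 848 + 874 + 286 + 360 + 484 = 2852

2852 gold


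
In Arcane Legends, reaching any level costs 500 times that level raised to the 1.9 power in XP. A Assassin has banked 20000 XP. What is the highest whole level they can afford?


XP = 500 * level^1.9, so level = (XP / 500)^(1/1.9)
= (20000 / 500)^(1/1.9)
= 40.0^0.5263
= 6.9693
Floor: level = 6

level 6


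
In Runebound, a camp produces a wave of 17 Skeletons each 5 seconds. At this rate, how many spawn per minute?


Spawns per minute = count * (60 / interval)
= 17 * (60 / 5)
= 17 * 12.0
= 204.0

204.0 per minute


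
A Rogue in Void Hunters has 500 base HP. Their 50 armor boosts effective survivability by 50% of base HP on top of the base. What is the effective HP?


EHP = 500 * (1 + 50/100)
= 500 * (1 + 0.5)
= 500 * 1.5
= 750.0

750.0 EHP


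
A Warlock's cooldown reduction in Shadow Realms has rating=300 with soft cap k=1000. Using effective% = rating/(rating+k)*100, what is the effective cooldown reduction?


effective% = rating / (rating + k) * 100
= 300 / (300 + 1000) * 100
= 300 / 1300 * 100
= 0.230769 * 100
= 23.08%

23.08%


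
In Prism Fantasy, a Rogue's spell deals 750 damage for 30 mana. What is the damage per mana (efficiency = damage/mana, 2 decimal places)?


Efficiency = damage / mana
= 750 / 30
= 25.00

25.00 dmg/mana


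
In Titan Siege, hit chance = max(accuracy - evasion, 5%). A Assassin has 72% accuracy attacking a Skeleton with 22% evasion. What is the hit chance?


accuracy - evasion = 72 - 22 = 50
Apply floor: max(50, 5) = 50
Hit chance = 50%

50%


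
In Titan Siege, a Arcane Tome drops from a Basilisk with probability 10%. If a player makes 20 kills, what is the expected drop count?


Expected drops = kills * (drop_rate / 100)
= 20 * (10 / 100)
= 20 * 0.1
= 2.0

2.0 drops


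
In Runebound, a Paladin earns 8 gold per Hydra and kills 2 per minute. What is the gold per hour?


Gold per minute = 8 * 2 = 16
Gold per hour = 16 * 60 = 960

960 gold/hour


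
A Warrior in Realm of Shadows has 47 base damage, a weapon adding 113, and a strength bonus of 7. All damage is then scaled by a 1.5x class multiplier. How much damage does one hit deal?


Sum base + weapon + str = 47 + 113 + 7 = 167
Multiply by 1.5:
167 * 1.5 = 250.5

250.5 damage


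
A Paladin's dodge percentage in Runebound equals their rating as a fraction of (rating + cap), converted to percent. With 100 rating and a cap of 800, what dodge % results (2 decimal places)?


dodge% = 100 / (100 + 800) * 100
= 100 / 900 * 100
= 0.111111 * 100
= 11.11%

11.11%


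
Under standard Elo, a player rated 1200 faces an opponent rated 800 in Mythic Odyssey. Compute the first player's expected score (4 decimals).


Elo expected score: Ea = 1/(1 + 10^((Rb-Ra)/400))
Rb - Ra = 800 - 1200 = -400
(Rb-Ra)/400 = -400/400 = -1.0
10^-1.0 = 0.1
Ea = 1/(1 + 0.1) = 1/1.1 = 0.9091

0.9091


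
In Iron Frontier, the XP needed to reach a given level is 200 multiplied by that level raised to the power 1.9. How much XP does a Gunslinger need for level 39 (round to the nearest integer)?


XP = 200 * level^1.9
Substitute level = 39:
XP = 200 * 39^1.9
= 200 * 1054.4421
= 210888

210888 XP


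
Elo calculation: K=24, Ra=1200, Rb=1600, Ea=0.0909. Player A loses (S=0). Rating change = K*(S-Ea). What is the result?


Elo update: delta = K * (S - Ea), where S = 0 (loses)
S - Ea = 0 - 0.0909 = -0.0909
Rating change = 24 * -0.0909
= -2.18

-2.18 rating points


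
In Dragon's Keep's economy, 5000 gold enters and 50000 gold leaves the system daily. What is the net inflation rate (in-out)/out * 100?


Net gold = 5000 - 50000 = -45000
Inflation rate = net / sunk * 100 = -45000 / 50000 * 100
= -0.9 * 100
= -90.00%

-90.00%


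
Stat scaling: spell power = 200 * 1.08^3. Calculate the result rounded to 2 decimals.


value = base * growth^level
= 200 * 1.08^3
= 200 * 1.259712
= 251.94

251.94 spell power


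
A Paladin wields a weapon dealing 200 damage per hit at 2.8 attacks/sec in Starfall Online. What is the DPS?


DPS = damage * attack_speed
= 200 * 2.8
= 560.0

560.0 DPS


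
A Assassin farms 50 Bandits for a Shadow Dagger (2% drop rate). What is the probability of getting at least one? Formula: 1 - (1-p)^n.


P(at least one) = 1 - P(none) = 1 - (1-p)^n
p = 2/100 = 0.02
1 - p = 0.98
(1 - p)^50 = 0.98^50 = 0.364170
P(at least one) = 1 - 0.364170 = 0.6358

0.6358


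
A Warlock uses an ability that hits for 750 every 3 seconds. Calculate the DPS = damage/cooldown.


DPS = damage / cooldown
= 750 / 3
= 250.00

250.00 DPS


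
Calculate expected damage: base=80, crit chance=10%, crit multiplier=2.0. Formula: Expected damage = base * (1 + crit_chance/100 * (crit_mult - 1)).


E[dmg] = base * (1 + crit_chance * (crit_mult - 1))
cc as decimal = 10/100 = 0.1
cm - 1 = 2.0 - 1 = 1.0
Bonus factor = 0.1 * 1.0 = 0.1
Total multiplier = 1 + 0.1 = 1.1
Expected damage = 80 * 1.1 = 88.00

88.00 damage


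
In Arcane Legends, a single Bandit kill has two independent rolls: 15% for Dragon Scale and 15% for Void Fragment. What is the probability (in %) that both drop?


For independent events, P(both) = P(A) * P(B)
= 15% * 15%
= 225 / 100 %
= 2.25%

2.25%


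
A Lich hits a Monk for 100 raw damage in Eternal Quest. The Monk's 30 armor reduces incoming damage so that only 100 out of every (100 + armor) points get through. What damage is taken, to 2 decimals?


actual = 100 * 100 / (100 + 30)
= 100 * 100 / 130
= 10000 / 130
= 76.92

76.92 damage


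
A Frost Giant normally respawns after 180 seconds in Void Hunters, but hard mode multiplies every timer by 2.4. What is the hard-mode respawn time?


Respawn time = base * multiplier
= 180 * 2.4
= 432.0 seconds

432.0 seconds


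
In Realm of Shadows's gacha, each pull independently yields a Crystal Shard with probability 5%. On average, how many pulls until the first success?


Expected pulls for a geometric distribution = 1/p = 100 / rate%
= 100 / 5
= 20.0

20.0 pulls


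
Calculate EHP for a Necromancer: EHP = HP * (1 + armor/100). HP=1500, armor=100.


EHP = 1500 * (1 + 100/100)
= 1500 * (1 + 1.0)
= 1500 * 2.0
= 3000.0

3000.0 EHP


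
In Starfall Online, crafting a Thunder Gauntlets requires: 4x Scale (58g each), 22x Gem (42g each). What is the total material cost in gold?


Cost breakdown:
  Scale: 4 * 58 = 232
  Gem: 22 * 42 = 924
Total = 232 + 924 = 1156

1156 gold


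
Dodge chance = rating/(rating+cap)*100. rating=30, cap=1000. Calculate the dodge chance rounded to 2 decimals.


dodge% = 30 / (30 + 1000) * 100
= 30 / 1030 * 100
= 0.029126 * 100
= 2.91%

2.91%


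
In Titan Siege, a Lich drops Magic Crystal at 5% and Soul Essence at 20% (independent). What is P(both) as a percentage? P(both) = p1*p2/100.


For independent events, P(both) = P(A) * P(B)
= 5% * 20%
= 100 / 100 %
= 1.0%

1.0%


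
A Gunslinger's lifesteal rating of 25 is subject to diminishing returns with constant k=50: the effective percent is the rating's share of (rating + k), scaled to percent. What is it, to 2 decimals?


effective% = rating / (rating + k) * 100
= 25 / (25 + 50) * 100
= 25 / 75 * 100
= 0.333333 * 100
= 33.33%

33.33%


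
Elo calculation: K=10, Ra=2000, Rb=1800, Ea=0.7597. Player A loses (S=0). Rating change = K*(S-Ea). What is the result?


Elo update: delta = K * (S - Ea), where S = 0 (loses)
S - Ea = 0 - 0.7597 = -0.7597
Rating change = 10 * -0.7597
= -7.60

-7.60 rating points


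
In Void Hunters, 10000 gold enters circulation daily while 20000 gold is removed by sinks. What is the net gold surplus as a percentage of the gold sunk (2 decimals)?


Net gold = 10000 - 20000 = -10000
Inflation rate = net / sunk * 100 = -10000 / 20000 * 100
= -0.5 * 100
= -50.00%

-50.00%


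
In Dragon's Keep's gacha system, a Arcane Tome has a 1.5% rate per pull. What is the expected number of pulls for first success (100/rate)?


Expected pulls for a geometric distribution = 1/p = 100 / rate%
= 100 / 1.5
= 66.67

66.67 pulls


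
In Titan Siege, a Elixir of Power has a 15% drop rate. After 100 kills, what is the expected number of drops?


Expected drops = kills * (drop_rate / 100)
= 100 * (15 / 100)
= 100 * 0.15
= 15.0

15.0 drops


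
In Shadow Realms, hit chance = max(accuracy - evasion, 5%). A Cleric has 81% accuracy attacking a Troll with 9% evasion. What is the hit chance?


accuracy - evasion = 81 - 9 = 72
Apply floor: max(72, 5) = 72
Hit chance = 72%

72%


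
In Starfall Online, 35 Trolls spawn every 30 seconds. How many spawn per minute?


Spawns per minute = count * (60 / interval)
= 35 * (60 / 30)
= 35 * 2.0
= 70.0

70.0 per minute


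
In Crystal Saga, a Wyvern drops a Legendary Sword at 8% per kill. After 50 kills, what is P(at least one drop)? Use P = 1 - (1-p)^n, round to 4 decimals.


P(at least one) = 1 - P(none) = 1 - (1-p)^n
p = 8/100 = 0.08
1 - p = 0.92
(1 - p)^50 = 0.92^50 = 0.015466
P(at least one) = 1 - 0.015466 = 0.9845

0.9845


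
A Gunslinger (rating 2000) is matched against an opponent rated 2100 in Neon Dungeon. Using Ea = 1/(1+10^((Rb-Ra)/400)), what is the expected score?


Elo expected score: Ea = 1/(1 + 10^((Rb-Ra)/400))
Rb - Ra = 2100 - 2000 = 100
(Rb-Ra)/400 = 100/400 = 0.25
10^0.25 = 1.778279
Ea = 1/(1 + 1.778279) = 1/2.778279 = 0.3599

0.3599


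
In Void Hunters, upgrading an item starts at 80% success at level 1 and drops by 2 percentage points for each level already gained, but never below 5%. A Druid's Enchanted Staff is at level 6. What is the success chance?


raw_rate = 80 - 2 * (6 - 1)
= 80 - 2 * 5
= 80 - 10
= 70
Apply floor: max(70, 5) = 70%

70%


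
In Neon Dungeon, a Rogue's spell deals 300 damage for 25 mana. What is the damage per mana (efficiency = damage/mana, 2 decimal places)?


Efficiency = damage / mana
= 300 / 25
= 12.00

12.00 dmg/mana


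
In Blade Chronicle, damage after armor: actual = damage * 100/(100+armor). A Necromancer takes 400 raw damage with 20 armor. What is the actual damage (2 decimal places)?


actual = 400 * 100 / (100 + 20)
= 400 * 100 / 120
= 40000 / 120
= 333.33

333.33 damage


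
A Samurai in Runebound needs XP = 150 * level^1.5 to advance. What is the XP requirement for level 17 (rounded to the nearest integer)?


XP = 150 * level^1.5
Substitute level = 17:
XP = 150 * 17^1.5
= 150 * 70.0928
= 10514

10514 XP


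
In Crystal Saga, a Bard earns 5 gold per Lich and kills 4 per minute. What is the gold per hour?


Gold per minute = 5 * 4 = 20
Gold per hour = 20 * 60 = 1200

1200 gold/hour


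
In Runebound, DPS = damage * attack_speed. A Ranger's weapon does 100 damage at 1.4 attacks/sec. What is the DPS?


DPS = damage * attack_speed
= 100 * 1.4
= 140.0

140.0 DPS


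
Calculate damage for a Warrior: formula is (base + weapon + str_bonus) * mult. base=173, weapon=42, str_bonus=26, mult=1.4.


Sum base + weapon + str = 173 + 42 + 26 = 241
Multiply by 1.4:
241 * 1.4 = 337.4

337.4 damage


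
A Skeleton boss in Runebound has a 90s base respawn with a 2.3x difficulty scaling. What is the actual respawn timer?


Respawn time = base * multiplier
= 90 * 2.3
= 207.0 seconds

207.0 seconds


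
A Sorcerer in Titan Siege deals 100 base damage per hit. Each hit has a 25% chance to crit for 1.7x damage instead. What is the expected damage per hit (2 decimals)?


E[dmg] = base * (1 + crit_chance * (crit_mult - 1))
cc as decimal = 25/100 = 0.25
cm - 1 = 1.7 - 1 = 0.7
Bonus factor = 0.25 * 0.7 = 0.175
Total multiplier = 1 + 0.175 = 1.175
Expected damage = 100 * 1.175 = 117.50

117.50 damage


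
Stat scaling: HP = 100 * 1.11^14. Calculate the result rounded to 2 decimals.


value = base * growth^level
= 100 * 1.11^14
= 100 * 4.310441
= 431.04

431.04 HP


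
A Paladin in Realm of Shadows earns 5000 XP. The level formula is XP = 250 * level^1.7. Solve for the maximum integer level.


XP = 250 * level^1.7, so level = (XP / 250)^(1/1.7)
= (5000 / 250)^(1/1.7)
= 20.0^0.5882
= 5.8252
Floor: level = 5

level 5


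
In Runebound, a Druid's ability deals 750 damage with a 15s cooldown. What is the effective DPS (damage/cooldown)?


DPS = damage / cooldown
= 750 / 15
= 50.00

50.00 DPS


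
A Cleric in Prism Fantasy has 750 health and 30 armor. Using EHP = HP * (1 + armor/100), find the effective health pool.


EHP = 750 * (1 + 30/100)
= 750 * (1 + 0.3)
= 750 * 1.3
= 975.0

975.0 EHP


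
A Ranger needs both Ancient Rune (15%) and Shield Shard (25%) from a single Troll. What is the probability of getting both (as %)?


For independent events, P(both) = P(A) * P(B)
= 15% * 25%
= 375 / 100 %
= 3.75%

3.75%


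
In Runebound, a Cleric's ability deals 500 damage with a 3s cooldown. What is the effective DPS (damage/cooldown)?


DPS = damage / cooldown
= 500 / 3
= 166.67

166.67 DPS


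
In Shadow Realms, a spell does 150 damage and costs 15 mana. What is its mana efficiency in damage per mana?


Efficiency = damage / mana
= 150 / 15
= 10.00

10.00 dmg/mana


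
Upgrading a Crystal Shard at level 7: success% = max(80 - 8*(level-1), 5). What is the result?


raw_rate = 80 - 8 * (7 - 1)
= 80 - 8 * 6
= 80 - 48
= 32
Apply floor: max(32, 5) = 32%

32%


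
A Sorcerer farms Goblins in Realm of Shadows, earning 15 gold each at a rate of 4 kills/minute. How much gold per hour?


Gold per minute = 15 * 4 = 60
Gold per hour = 60 * 60 = 3600

3600 gold/hour


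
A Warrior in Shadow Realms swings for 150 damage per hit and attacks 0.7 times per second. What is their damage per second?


DPS = damage * attack_speed
= 150 * 0.7
= 105.0

105.0 DPS


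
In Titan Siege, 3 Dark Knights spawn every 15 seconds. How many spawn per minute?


Spawns per minute = count * (60 / interval)
= 3 * (60 / 15)
= 3 * 4.0
= 12.0

12.0 per minute


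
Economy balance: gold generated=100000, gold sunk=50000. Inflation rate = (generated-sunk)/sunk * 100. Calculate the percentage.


Net gold = 100000 - 50000 = 50000
Inflation rate = net / sunk * 100 = 50000 / 50000 * 100
= 1.0 * 100
= 100.00%

100.00%


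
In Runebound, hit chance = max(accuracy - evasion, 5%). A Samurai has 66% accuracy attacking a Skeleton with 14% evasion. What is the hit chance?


accuracy - evasion = 66 - 14 = 52
Apply floor: max(52, 5) = 52
Hit chance = 52%

52%


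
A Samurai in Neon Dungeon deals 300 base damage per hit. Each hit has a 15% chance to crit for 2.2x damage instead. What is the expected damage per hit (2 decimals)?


E[dmg] = base * (1 + crit_chance * (crit_mult - 1))
cc as decimal = 15/100 = 0.15
cm - 1 = 2.2 - 1 = 1.2
Bonus factor = 0.15 * 1.2 = 0.18
Total multiplier = 1 + 0.18 = 1.18
Expected damage = 300 * 1.18 = 354.00

354.00 damage


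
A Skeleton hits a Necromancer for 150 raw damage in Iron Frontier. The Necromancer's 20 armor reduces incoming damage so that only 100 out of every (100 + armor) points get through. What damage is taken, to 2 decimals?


actual = 150 * 100 / (100 + 20)
= 150 * 100 / 120
= 15000 / 120
= 125.00

125.00 damage


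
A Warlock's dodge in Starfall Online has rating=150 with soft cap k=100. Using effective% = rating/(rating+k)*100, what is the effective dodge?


effective% = rating / (rating + k) * 100
= 150 / (150 + 100) * 100
= 150 / 250 * 100
= 0.6 * 100
= 60.00%

60.00%


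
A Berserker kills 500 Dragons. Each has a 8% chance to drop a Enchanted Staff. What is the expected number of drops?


Expected drops = kills * (drop_rate / 100)
= 500 * (8 / 100)
= 500 * 0.08
= 40.0

40.0 drops


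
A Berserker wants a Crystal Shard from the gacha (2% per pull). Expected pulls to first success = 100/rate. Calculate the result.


Expected pulls for a geometric distribution = 1/p = 100 / rate%
= 100 / 2
= 50.0

50.0 pulls


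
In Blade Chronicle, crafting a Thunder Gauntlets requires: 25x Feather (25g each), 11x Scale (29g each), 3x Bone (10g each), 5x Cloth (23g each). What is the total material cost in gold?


Cost breakdown:
  Feather: 25 * 25 = 625
  Scale: 11 * 29 = 319
  Bone: 3 * 10 = 30
  Cloth: 5 * 23 = 115
Total = 625 + 319 + 30 + 115 = 1089

1089 gold


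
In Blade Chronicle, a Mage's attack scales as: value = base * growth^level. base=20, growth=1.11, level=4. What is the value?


value = base * growth^level
= 20 * 1.11^4
= 20 * 1.51807
= 30.36

30.36 attack


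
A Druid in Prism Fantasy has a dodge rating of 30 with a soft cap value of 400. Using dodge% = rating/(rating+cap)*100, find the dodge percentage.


dodge% = 30 / (30 + 400) * 100
= 30 / 430 * 100
= 0.069767 * 100
= 6.98%

6.98%


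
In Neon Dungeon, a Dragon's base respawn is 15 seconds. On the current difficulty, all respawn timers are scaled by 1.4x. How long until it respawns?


Respawn time = base * multiplier
= 15 * 1.4
= 21.0 seconds

21.0 seconds


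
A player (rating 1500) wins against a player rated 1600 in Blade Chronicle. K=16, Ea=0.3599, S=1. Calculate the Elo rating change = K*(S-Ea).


Elo update: delta = K * (S - Ea), where S = 1 (wins)
S - Ea = 1 - 0.3599 = 0.6401
Rating change = 16 * 0.6401
= 10.24

10.24 rating points


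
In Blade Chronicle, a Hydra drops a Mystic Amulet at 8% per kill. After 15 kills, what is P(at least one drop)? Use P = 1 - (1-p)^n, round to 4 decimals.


P(at least one) = 1 - P(none) = 1 - (1-p)^n
p = 8/100 = 0.08
1 - p = 0.92
(1 - p)^15 = 0.92^15 = 0.286297
P(at least one) = 1 - 0.286297 = 0.7137

0.7137


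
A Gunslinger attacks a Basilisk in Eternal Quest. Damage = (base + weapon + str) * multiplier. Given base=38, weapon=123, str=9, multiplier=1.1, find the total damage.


Sum base + weapon + str = 38 + 123 + 9 = 170
Multiply by 1.1:
170 * 1.1 = 187.0

187.0 damage


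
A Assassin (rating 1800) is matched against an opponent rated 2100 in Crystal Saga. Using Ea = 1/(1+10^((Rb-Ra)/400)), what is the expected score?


Elo expected score: Ea = 1/(1 + 10^((Rb-Ra)/400))
Rb - Ra = 2100 - 1800 = 300
(Rb-Ra)/400 = 300/400 = 0.75
10^0.75 = 5.623413
Ea = 1/(1 + 5.623413) = 1/6.623413 = 0.1510

0.1510


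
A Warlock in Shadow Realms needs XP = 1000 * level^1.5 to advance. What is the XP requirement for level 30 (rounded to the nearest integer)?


XP = 1000 * level^1.5
Substitute level = 30:
XP = 1000 * 30^1.5
= 1000 * 164.3168
= 164317

164317 XP


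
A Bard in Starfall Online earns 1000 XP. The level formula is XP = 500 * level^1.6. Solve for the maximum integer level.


XP = 500 * level^1.6, so level = (XP / 500)^(1/1.6)
= (1000 / 500)^(1/1.6)
= 2.0^0.625
= 1.5422
Floor: level = 1

level 1


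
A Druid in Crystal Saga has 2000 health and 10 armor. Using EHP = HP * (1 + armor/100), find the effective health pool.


EHP = 2000 * (1 + 10/100)
= 2000 * (1 + 0.1)
= 2000 * 1.1
= 2200.0

2200.0 EHP


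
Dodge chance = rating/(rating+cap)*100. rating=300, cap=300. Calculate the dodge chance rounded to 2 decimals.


dodge% = 300 / (300 + 300) * 100
= 300 / 600 * 100
= 0.5 * 100
= 50.00%

50.00%


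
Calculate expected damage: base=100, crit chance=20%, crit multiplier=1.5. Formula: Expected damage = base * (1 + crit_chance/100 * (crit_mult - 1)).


E[dmg] = base * (1 + crit_chance * (crit_mult - 1))
cc as decimal = 20/100 = 0.2
cm - 1 = 1.5 - 1 = 0.5
Bonus factor = 0.2 * 0.5 = 0.1
Total multiplier = 1 + 0.1 = 1.1
Expected damage = 100 * 1.1 = 110.00

110.00 damage


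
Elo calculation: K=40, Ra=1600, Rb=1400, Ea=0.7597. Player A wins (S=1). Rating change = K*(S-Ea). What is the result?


Elo update: delta = K * (S - Ea), where S = 1 (wins)
S - Ea = 1 - 0.7597 = 0.2403
Rating change = 40 * 0.2403
= 9.61

9.61 rating points


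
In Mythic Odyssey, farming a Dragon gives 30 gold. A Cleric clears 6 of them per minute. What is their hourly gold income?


Gold per minute = 30 * 6 = 180
Gold per hour = 180 * 60 = 10800

10800 gold/hour


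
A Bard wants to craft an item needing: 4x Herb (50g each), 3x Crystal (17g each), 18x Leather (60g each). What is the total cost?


Cost breakdown:
  Herb: 4 * 50 = 200
  Crystal: 3 * 17 = 51
  Leather: 18 * 60 = 1080
Total = 200 + 51 + 1080 = 1331

1331 gold


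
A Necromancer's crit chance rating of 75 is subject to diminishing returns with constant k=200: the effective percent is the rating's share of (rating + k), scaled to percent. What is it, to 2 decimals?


effective% = rating / (rating + k) * 100
= 75 / (75 + 200) * 100
= 75 / 275 * 100
= 0.272727 * 100
= 27.27%

27.27%


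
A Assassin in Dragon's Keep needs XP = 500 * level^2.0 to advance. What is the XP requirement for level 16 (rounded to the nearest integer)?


XP = 500 * level^2.0
Substitute level = 16:
XP = 500 * 16^2.0
= 500 * 256.0
= 128000

128000 XP


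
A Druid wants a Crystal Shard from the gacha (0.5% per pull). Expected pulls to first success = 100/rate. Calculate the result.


Expected pulls for a geometric distribution = 1/p = 100 / rate%
= 100 / 0.5
= 200.0

200.0 pulls


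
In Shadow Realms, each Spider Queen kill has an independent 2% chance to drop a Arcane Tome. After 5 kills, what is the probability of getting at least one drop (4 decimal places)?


P(at least one) = 1 - P(none) = 1 - (1-p)^n
p = 2/100 = 0.02
1 - p = 0.98
(1 - p)^5 = 0.98^5 = 0.903921
P(at least one) = 1 - 0.903921 = 0.0961

0.0961


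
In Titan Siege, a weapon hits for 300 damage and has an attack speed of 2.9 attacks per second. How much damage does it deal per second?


DPS = damage * attack_speed
= 300 * 2.9
= 870.0

870.0 DPS


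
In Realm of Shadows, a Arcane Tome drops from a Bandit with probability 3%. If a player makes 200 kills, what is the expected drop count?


Expected drops = kills * (drop_rate / 100)
= 200 * (3 / 100)
= 200 * 0.03
= 6.0

6.0 drops


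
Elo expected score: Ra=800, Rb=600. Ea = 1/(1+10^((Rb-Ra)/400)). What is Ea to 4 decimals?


Elo expected score: Ea = 1/(1 + 10^((Rb-Ra)/400))
Rb - Ra = 600 - 800 = -200
(Rb-Ra)/400 = -200/400 = -0.5
10^-0.5 = 0.316228
Ea = 1/(1 + 0.316228) = 1/1.316228 = 0.7597

0.7597


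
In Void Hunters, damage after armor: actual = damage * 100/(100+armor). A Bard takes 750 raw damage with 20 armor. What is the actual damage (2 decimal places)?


actual = 750 * 100 / (100 + 20)
= 750 * 100 / 120
= 75000 / 120
= 625.00

625.00 damage


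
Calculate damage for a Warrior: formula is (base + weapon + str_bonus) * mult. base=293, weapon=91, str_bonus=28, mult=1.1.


Sum base + weapon + str = 293 + 91 + 28 = 412
Multiply by 1.1:
412 * 1.1 = 453.2

453.2 damage


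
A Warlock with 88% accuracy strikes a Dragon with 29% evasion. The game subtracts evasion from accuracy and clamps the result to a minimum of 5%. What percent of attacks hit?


accuracy - evasion = 88 - 29 = 59
Apply floor: max(59, 5) = 59
Hit chance = 59%

59%


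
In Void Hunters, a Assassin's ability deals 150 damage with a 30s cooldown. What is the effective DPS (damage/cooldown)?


DPS = damage / cooldown
= 150 / 30
= 5.00

5.00 DPS


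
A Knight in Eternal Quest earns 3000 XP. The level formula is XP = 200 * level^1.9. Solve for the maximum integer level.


XP = 200 * level^1.9, so level = (XP / 200)^(1/1.9)
= (3000 / 200)^(1/1.9)
= 15.0^0.5263
= 4.1591
Floor: level = 4

level 4


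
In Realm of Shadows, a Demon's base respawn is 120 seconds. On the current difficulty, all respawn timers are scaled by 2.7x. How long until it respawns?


Respawn time = base * multiplier
= 120 * 2.7
= 324.0 seconds

324.0 seconds


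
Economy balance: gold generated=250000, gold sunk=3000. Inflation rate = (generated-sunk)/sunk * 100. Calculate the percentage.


Net gold = 250000 - 3000 = 247000
Inflation rate = net / sunk * 100 = 247000 / 3000 * 100
= 82.333333 * 100
= 8233.33%

8233.33%


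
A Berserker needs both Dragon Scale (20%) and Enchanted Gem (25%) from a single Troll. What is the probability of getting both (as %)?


For independent events, P(both) = P(A) * P(B)
= 20% * 25%
= 500 / 100 %
= 5.0%

5.0%


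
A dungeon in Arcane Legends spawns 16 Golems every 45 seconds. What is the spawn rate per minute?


Spawns per minute = count * (60 / interval)
= 16 * (60 / 45)
= 16 * 1.3333
= 21.33

21.33 per minute


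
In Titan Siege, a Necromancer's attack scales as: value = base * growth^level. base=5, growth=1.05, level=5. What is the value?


value = base * growth^level
= 5 * 1.05^5
= 5 * 1.276282
= 6.38

6.38 attack


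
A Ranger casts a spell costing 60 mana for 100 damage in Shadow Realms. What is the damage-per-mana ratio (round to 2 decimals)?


Efficiency = damage / mana
= 100 / 60
= 1.67

1.67 dmg/mana


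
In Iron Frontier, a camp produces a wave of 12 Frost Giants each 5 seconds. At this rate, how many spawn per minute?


Spawns per minute = count * (60 / interval)
= 12 * (60 / 5)
= 12 * 12.0
= 144.0

144.0 per minute


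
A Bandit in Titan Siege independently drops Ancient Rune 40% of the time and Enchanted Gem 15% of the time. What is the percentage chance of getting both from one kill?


For independent events, P(both) = P(A) * P(B)
= 40% * 15%
= 600 / 100 %
= 6.0%

6.0%


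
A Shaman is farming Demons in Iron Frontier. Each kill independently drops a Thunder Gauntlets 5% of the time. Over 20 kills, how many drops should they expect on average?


Expected drops = kills * (drop_rate / 100)
= 20 * (5 / 100)
= 20 * 0.05
= 1.0

1.0 drops


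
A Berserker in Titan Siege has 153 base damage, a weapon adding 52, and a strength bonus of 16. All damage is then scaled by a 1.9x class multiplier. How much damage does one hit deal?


Sum base + weapon + str = 153 + 52 + 16 = 221
Multiply by 1.9:
221 * 1.9 = 419.9

419.9 damage


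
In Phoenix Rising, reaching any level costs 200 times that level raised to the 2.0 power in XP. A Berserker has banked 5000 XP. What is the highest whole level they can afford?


XP = 200 * level^2.0, so level = (XP / 200)^(1/2.0)
= (5000 / 200)^(1/2.0)
= 25.0^0.5
= 5.0
Floor: level = 5

level 5


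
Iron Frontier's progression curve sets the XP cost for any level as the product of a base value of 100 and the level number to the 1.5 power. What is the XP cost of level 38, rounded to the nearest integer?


XP = 100 * level^1.5
Substitute level = 38:
XP = 100 * 38^1.5
= 100 * 234.2477
= 23425

23425 XP


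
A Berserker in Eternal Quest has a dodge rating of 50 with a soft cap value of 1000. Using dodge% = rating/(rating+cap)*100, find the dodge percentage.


dodge% = 50 / (50 + 1000) * 100
= 50 / 1050 * 100
= 0.047619 * 100
= 4.76%

4.76%


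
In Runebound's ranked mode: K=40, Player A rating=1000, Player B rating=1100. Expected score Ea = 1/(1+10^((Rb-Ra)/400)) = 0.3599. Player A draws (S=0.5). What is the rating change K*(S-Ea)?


Elo update: delta = K * (S - Ea), where S = 0.5 (draws)
S - Ea = 0.5 - 0.3599 = 0.1401
Rating change = 40 * 0.1401
= 5.60

5.60 rating points


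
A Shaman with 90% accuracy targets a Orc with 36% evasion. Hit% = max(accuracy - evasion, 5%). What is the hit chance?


accuracy - evasion = 90 - 36 = 54
Apply floor: max(54, 5) = 54
Hit chance = 54%

54%


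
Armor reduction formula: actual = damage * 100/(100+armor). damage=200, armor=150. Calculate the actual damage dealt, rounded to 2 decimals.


actual = 200 * 100 / (100 + 150)
= 200 * 100 / 250
= 20000 / 250
= 80.00

80.00 damage


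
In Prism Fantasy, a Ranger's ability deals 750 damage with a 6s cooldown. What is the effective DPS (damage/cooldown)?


DPS = damage / cooldown
= 750 / 6
= 125.00

125.00 DPS


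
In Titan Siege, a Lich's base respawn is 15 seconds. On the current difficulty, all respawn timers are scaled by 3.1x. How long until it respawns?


Respawn time = base * multiplier
= 15 * 3.1
= 46.5 seconds

46.5 seconds


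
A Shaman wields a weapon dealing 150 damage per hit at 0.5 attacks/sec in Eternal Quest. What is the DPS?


DPS = damage * attack_speed
= 150 * 0.5
= 75.0

75.0 DPS


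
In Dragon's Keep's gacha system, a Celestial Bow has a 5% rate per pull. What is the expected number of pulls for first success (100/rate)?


Expected pulls for a geometric distribution = 1/p = 100 / rate%
= 100 / 5
= 20.0

20.0 pulls
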